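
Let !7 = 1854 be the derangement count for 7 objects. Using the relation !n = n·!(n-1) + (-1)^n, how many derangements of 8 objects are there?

14833

!8 = 8·1854 + 1 = 14833.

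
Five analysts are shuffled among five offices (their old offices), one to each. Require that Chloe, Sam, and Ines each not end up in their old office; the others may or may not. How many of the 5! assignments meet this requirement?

64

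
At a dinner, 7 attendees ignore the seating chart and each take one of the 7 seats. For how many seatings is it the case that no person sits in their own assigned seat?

1854

By inclusion-exclusion, !7 = Σ (-1)^k · 7!/k! for k=0..7
= 7! - 7!/1! + 7!/2! - 7!/3! + 7!/4! - 7!/5! + 7!/6! - 7!/7!
= 5040 - 5040 + 2520 - 840 + 210 - 42 + 7 - 1
= 1854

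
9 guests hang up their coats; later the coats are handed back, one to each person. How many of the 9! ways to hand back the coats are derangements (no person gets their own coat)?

133496

!9 is the nearest integer to 9!/e.
9! = 362880, and 362880/e ≈ 133496.09, so !9 = 133496.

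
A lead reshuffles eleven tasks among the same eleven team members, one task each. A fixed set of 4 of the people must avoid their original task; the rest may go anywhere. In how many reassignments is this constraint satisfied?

Inclusion-exclusion on the 4 forbidden self-matches:
Σ_{j=0}^{4} (-1)^j C(4,j)(11-j)!
= C(4,0)·11! - C(4,1)·10! + C(4,2)·9! - C(4,3)·8! + C(4,4)·7!
= 39916800 - 14515200 + 2177280 - 161280 + 5040
= 27422640

27422640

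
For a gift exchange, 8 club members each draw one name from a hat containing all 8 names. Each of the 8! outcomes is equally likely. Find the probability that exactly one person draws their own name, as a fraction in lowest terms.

103/280

Favorable outcomes: C(8,1)·!7 = 8·1854 = 14832.
Total outcomes: 8! = 40320.
Probability = 14832/40320 = 103/280.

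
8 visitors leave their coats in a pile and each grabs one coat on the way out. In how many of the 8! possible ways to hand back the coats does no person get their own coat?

The subfactorial !8 = [8!/e] (nearest integer).
8! = 40320, and 40320/e ≈ 14832.90, so !8 = 14833.

14833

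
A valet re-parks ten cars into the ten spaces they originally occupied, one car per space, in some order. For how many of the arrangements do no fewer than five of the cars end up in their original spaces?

13264

Sum C(10,i)·!(10-i) for i = 5..10:
  i=5: C(10,5)·!5 = 252·44 = 11088
  i=6: C(10,6)·!4 = 210·9 = 1890
  i=7: C(10,7)·!3 = 120·2 = 240
  i=8: C(10,8)·!2 = 45·1 = 45
  i=9: C(10,9)·!1 = 10·0 = 0
  i=10: C(10,10)·!0 = 1·1 = 1
Total = 13264.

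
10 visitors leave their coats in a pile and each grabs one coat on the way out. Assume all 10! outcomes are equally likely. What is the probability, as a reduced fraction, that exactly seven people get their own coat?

1/15120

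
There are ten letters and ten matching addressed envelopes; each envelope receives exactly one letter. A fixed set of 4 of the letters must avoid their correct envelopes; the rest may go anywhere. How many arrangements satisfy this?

Inclusion-exclusion on the 4 forbidden self-matches:
Σ_{j=0}^{4} (-1)^j C(4,j)(10-j)!
= C(4,0)·10! - C(4,1)·9! + C(4,2)·8! - C(4,3)·7! + C(4,4)·6!
= 3628800 - 1451520 + 241920 - 20160 + 720
= 2399760

2399760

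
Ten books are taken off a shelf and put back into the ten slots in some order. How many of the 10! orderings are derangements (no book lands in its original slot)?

1334961

!10 = 10! · Σ_{k=0}^{10} (-1)^k/k!
= 10! - 10!/1! + 10!/2! - 10!/3! + 10!/4! - 10!/5! + 10!/6! - 10!/7! + 10!/8! - 10!/9! + 10!/10!
= 3628800 - 3628800 + 1814400 - 604800 + 151200 - 30240 + 5040 - 720 + 90 - 10 + 1
= 1334961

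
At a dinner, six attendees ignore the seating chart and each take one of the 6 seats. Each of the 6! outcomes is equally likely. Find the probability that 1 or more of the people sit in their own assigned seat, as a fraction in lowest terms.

Favorable outcomes: Σ_{i≥1} C(6,i)·!(6-i) = 6·44 + 15·9 + 20·2 + 15·1 + 6·0 + 1·1 = 455.
Total outcomes: 6! = 720.
Probability = 455/720 = 91/144.

91/144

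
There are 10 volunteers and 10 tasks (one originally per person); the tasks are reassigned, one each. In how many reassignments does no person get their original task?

Recurrence: !10 = 10·!9 + (-1)^10.
!10 = 10·133496 + 1 = 1334961

1334961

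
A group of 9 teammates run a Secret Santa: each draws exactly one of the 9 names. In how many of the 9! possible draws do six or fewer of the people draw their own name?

Sum C(9,i)·!(9-i) for i = 0..6:
  i=0: C(9,0)·!9 = 1·133496 = 133496
  i=1: C(9,1)·!8 = 9·14833 = 133497
  i=2: C(9,2)·!7 = 36·1854 = 66744
  i=3: C(9,3)·!6 = 84·265 = 22260
  i=4: C(9,4)·!5 = 126·44 = 5544
  i=5: C(9,5)·!4 = 126·9 = 1134
  i=6: C(9,6)·!3 = 84·2 = 168
Total = 362843.

362843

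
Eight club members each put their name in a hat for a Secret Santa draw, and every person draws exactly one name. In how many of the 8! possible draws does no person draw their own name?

!8 is the nearest integer to 8!/e.
8! = 40320, and 40320/e ≈ 14832.90, so !8 = 14833.

14833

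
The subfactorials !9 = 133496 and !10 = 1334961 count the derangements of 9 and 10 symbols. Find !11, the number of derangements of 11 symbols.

!11 = (11-1)·(!10 + !9) = 10·(1334961 + 133496) = 10·1468457 = 14684570.

14684570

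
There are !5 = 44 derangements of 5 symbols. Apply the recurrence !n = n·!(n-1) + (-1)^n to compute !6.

!6 = 6·44 + 1 = 265.

265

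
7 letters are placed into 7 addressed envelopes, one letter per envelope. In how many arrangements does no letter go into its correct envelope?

By inclusion-exclusion, !7 = Σ (-1)^k · 7!/k! for k=0..7
= 7! - 7!/1! + 7!/2! - 7!/3! + 7!/4! - 7!/5! + 7!/6! - 7!/7!
= 5040 - 5040 + 2520 - 840 + 210 - 42 + 7 - 1
= 1854

1854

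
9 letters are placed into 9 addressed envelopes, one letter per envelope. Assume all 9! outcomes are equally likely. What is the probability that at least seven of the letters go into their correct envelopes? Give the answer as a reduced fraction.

37/362880

Favorable outcomes: Σ_{i≥7} C(9,i)·!(9-i) = 36·1 + 9·0 + 1·1 = 37.
Total outcomes: 9! = 362880.
Probability = 37/362880 = 37/362880.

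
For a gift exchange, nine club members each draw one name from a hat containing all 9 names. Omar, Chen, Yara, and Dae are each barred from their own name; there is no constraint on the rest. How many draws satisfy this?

229080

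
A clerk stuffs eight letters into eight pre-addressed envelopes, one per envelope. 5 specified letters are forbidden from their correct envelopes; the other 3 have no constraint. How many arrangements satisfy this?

Inclusion-exclusion on the 5 forbidden self-matches:
Σ_{j=0}^{5} (-1)^j C(5,j)(8-j)!
= C(5,0)·8! - C(5,1)·7! + C(5,2)·6! - C(5,3)·5! + C(5,4)·4! - C(5,5)·3!
= 40320 - 25200 + 7200 - 1200 + 120 - 6
= 21234

21234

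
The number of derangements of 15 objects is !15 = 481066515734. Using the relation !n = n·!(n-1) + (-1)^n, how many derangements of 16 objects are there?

!16 = 16·481066515734 + 1 = 7697064251745.

7697064251745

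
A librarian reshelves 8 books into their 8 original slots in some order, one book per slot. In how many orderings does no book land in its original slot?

!8 = 8! · Σ_{k=0}^{8} (-1)^k/k!
= 8! - 8!/1! + 8!/2! - 8!/3! + 8!/4! - 8!/5! + 8!/6! - 8!/7! + 8!/8!
= 40320 - 40320 + 20160 - 6720 + 1680 - 336 + 56 - 8 + 1
= 14833

14833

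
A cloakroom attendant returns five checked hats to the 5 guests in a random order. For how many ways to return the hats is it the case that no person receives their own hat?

44

Use !n = (n-1)(!(n-1) + !(n-2)).
!5 = 4·(9 + 2) = 4·11 = 44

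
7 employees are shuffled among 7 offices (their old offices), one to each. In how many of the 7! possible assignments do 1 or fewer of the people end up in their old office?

3709

# with exactly i fixed is C(7,i)·!(7-i); sum over i=0..1:
  i=0: C(7,0)·!7 = 1·1854 = 1854
  i=1: C(7,1)·!6 = 7·265 = 1855
Total = 3709.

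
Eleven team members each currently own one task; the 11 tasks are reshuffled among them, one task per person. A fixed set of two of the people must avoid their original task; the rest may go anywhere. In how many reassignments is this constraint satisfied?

33022080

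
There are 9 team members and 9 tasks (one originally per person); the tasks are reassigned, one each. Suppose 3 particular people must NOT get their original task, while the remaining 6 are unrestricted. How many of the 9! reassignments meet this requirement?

256320

Inclusion-exclusion on the 3 forbidden self-matches:
Σ_{j=0}^{3} (-1)^j C(3,j)(9-j)!
= C(3,0)·9! - C(3,1)·8! + C(3,2)·7! - C(3,3)·6!
= 362880 - 120960 + 15120 - 720
= 256320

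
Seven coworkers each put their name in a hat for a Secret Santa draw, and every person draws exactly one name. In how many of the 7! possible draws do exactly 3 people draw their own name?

315

Choose which 3 of the 7 are fixed: C(7,3) = 35.
The remaining 4 must be deranged: !4 = 9.
Total: 35 × 9 = 315.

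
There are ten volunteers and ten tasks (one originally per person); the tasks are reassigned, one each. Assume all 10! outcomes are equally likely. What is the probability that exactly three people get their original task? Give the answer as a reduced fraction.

Favorable outcomes: C(10,3)·!7 = 120·1854 = 222480.
Total outcomes: 10! = 3628800.
Probability = 222480/3628800 = 103/1680.

103/1680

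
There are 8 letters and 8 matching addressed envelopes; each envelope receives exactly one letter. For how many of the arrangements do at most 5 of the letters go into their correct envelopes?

Sum C(8,i)·!(8-i) for i = 0..5:
  i=0: C(8,0)·!8 = 1·14833 = 14833
  i=1: C(8,1)·!7 = 8·1854 = 14832
  i=2: C(8,2)·!6 = 28·265 = 7420
  i=3: C(8,3)·!5 = 56·44 = 2464
  i=4: C(8,4)·!4 = 70·9 = 630
  i=5: C(8,5)·!3 = 56·2 = 112
Total = 40291.

40291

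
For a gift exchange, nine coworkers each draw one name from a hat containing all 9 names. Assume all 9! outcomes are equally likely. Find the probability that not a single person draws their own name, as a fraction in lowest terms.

Favorable outcomes: !9 = 133496.
Total outcomes: 9! = 362880.
Probability = 133496/362880 = 16687/45360.

16687/45360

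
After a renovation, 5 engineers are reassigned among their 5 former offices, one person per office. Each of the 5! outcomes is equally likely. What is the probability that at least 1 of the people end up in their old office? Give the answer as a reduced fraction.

Favorable outcomes: Σ_{i≥1} C(5,i)·!(5-i) = 5·9 + 10·2 + 10·1 + 5·0 + 1·1 = 76.
Total outcomes: 5! = 120.
Probability = 76/120 = 19/30.

19/30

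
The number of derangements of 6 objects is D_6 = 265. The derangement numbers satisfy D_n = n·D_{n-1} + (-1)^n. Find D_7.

1854

D_7 = 7·265 - 1 = 1854.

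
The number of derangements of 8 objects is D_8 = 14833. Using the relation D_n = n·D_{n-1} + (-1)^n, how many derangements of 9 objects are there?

133496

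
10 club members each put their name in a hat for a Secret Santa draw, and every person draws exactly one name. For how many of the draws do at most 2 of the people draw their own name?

3337406

Sum C(10,i)·!(10-i) for i = 0..2:
  i=0: C(10,0)·!10 = 1·1334961 = 1334961
  i=1: C(10,1)·!9 = 10·133496 = 1334960
  i=2: C(10,2)·!8 = 45·14833 = 667485
Total = 3337406.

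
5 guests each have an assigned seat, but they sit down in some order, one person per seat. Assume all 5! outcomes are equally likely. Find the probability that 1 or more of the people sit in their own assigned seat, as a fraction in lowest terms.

19/30

Favorable outcomes: Σ_{i≥1} C(5,i)·!(5-i) = 5·9 + 10·2 + 10·1 + 5·0 + 1·1 = 76.
Total outcomes: 5! = 120.
Probability = 76/120 = 19/30.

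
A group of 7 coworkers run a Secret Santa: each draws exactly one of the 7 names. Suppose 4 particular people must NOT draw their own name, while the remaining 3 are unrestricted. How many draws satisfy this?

2790

Let A_j be the event that the j-th constrained one is fixed. By inclusion-exclusion over the 4 events:
Σ_{j=0}^{4} (-1)^j C(4,j)(7-j)!
= C(4,0)·7! - C(4,1)·6! + C(4,2)·5! - C(4,3)·4! + C(4,4)·3!
= 5040 - 2880 + 720 - 96 + 6
= 2790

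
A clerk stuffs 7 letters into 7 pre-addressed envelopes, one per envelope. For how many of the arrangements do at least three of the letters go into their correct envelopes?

# with exactly i fixed is C(7,i)·!(7-i); sum over i=3..7:
  i=3: C(7,3)·!4 = 35·9 = 315
  i=4: C(7,4)·!3 = 35·2 = 70
  i=5: C(7,5)·!2 = 21·1 = 21
  i=6: C(7,6)·!1 = 7·0 = 0
  i=7: C(7,7)·!0 = 1·1 = 1
Total = 407.

407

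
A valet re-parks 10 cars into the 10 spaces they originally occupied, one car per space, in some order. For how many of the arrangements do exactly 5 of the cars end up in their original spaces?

11088

Pick the 5 fixed positions: C(10,5) = 252 ways.
The other 5 form a derangement: !5 = 44.
Total: 252 × 44 = 11088.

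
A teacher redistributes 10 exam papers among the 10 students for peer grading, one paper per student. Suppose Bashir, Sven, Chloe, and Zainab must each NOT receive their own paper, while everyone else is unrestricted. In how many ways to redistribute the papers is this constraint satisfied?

2399760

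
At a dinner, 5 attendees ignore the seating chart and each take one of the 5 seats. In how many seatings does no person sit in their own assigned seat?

By inclusion-exclusion, !5 = Σ (-1)^k · 5!/k! for k=0..5
= 5! - 5!/1! + 5!/2! - 5!/3! + 5!/4! - 5!/5!
= 120 - 120 + 60 - 20 + 5 - 1
= 44

44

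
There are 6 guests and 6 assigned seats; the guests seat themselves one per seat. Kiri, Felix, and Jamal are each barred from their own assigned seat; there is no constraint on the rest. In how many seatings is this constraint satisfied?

426

Inclusion-exclusion on the 3 forbidden self-matches:
Σ_{j=0}^{3} (-1)^j C(3,j)(6-j)!
= C(3,0)·6! - C(3,1)·5! + C(3,2)·4! - C(3,3)·3!
= 720 - 360 + 72 - 6
= 426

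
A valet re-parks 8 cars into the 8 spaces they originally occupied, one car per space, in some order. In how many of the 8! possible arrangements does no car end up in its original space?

By inclusion-exclusion, !8 = Σ (-1)^k · 8!/k! for k=0..8
= 8! - 8!/1! + 8!/2! - 8!/3! + 8!/4! - 8!/5! + 8!/6! - 8!/7! + 8!/8!
= 40320 - 40320 + 20160 - 6720 + 1680 - 336 + 56 - 8 + 1
= 14833

14833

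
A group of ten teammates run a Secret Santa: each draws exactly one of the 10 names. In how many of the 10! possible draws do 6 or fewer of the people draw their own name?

3628514

# with exactly i fixed is C(10,i)·!(10-i); sum over i=0..6:
  i=0: C(10,0)·!10 = 1·1334961 = 1334961
  i=1: C(10,1)·!9 = 10·133496 = 1334960
  i=2: C(10,2)·!8 = 45·14833 = 667485
  i=3: C(10,3)·!7 = 120·1854 = 222480
  i=4: C(10,4)·!6 = 210·265 = 55650
  i=5: C(10,5)·!5 = 252·44 = 11088
  i=6: C(10,6)·!4 = 210·9 = 1890
Total = 3628514.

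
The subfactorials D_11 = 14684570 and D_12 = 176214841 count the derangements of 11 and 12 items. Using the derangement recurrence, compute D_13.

D_13 = (13-1)·(D_12 + D_11) = 12·(176214841 + 14684570) = 12·190899411 = 2290792932.

2290792932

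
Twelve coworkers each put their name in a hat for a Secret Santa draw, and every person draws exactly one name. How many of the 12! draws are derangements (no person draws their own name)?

Use !n = n·!(n-1) + (-1)^n.
!12 = 12·14684570 + 1 = 176214841

176214841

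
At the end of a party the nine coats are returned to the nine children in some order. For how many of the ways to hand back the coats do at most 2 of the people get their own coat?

333737

Sum C(9,i)·!(9-i) for i = 0..2:
  i=0: C(9,0)·!9 = 1·133496 = 133496
  i=1: C(9,1)·!8 = 9·14833 = 133497
  i=2: C(9,2)·!7 = 36·1854 = 66744
Total = 333737.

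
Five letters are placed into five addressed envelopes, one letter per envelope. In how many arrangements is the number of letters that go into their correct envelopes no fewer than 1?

76

Sum C(5,i)·!(5-i) for i = 1..5:
  i=1: C(5,1)·!4 = 5·9 = 45
  i=2: C(5,2)·!3 = 10·2 = 20
  i=3: C(5,3)·!2 = 10·1 = 10
  i=4: C(5,4)·!1 = 5·0 = 0
  i=5: C(5,5)·!0 = 1·1 = 1
Total = 76.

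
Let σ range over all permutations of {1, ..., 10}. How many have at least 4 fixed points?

# with exactly i fixed is C(10,i)·!(10-i); sum over i=4..10:
  i=4: C(10,4)·!6 = 210·265 = 55650
  i=5: C(10,5)·!5 = 252·44 = 11088
  i=6: C(10,6)·!4 = 210·9 = 1890
  i=7: C(10,7)·!3 = 120·2 = 240
  i=8: C(10,8)·!2 = 45·1 = 45
  i=9: C(10,9)·!1 = 10·0 = 0
  i=10: C(10,10)·!0 = 1·1 = 1
Total = 68914.

68914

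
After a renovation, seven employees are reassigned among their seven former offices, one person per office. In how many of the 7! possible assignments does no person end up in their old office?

1854

The subfactorial !7 = [7!/e] (nearest integer).
7! = 5040, and 5040/e ≈ 1854.11, so !7 = 1854.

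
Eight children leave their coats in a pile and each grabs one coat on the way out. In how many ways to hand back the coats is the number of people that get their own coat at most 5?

# with exactly i fixed is C(8,i)·!(8-i); sum over i=0..5:
  i=0: C(8,0)·!8 = 1·14833 = 14833
  i=1: C(8,1)·!7 = 8·1854 = 14832
  i=2: C(8,2)·!6 = 28·265 = 7420
  i=3: C(8,3)·!5 = 56·44 = 2464
  i=4: C(8,4)·!4 = 70·9 = 630
  i=5: C(8,5)·!3 = 56·2 = 112
Total = 40291.

40291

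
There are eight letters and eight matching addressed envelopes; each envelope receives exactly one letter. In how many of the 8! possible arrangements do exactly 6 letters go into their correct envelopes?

Pick the 6 fixed positions: C(8,6) = 28 ways.
The remaining 2 must be deranged: !2 = 1.
Total: 28 × 1 = 28.

28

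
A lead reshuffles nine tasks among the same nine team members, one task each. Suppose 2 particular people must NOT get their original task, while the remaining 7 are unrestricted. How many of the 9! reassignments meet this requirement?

287280

Inclusion-exclusion on the 2 forbidden self-matches:
Σ_{j=0}^{2} (-1)^j C(2,j)(9-j)!
= C(2,0)·9! - C(2,1)·8! + C(2,2)·7!
= 362880 - 80640 + 5040
= 287280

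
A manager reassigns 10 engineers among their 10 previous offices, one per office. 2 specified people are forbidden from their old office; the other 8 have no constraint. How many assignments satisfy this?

Let A_j be the event that the j-th constrained one is fixed. By inclusion-exclusion over the 2 events:
Σ_{j=0}^{2} (-1)^j C(2,j)(10-j)!
= C(2,0)·10! - C(2,1)·9! + C(2,2)·8!
= 3628800 - 725760 + 40320
= 2943360

2943360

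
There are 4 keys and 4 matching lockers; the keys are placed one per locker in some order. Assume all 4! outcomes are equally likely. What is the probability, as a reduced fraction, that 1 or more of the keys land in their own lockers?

Favorable outcomes: Σ_{i≥1} C(4,i)·!(4-i) = 4·2 + 6·1 + 4·0 + 1·1 = 15.
Total outcomes: 4! = 24.
Probability = 15/24 = 5/8.

5/8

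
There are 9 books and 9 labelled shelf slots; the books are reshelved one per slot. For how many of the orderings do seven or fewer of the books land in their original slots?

362879

# with exactly i fixed is C(9,i)·!(9-i); sum over i=0..7:
  i=0: C(9,0)·!9 = 1·133496 = 133496
  i=1: C(9,1)·!8 = 9·14833 = 133497
  i=2: C(9,2)·!7 = 36·1854 = 66744
  i=3: C(9,3)·!6 = 84·265 = 22260
  i=4: C(9,4)·!5 = 126·44 = 5544
  i=5: C(9,5)·!4 = 126·9 = 1134
  i=6: C(9,6)·!3 = 84·2 = 168
  i=7: C(9,7)·!2 = 36·1 = 36
Total = 362879.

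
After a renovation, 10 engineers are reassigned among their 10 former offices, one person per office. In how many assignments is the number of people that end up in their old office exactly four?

55650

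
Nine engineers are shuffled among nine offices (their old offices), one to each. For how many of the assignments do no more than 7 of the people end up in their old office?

Sum C(9,i)·!(9-i) for i = 0..7:
  i=0: C(9,0)·!9 = 1·133496 = 133496
  i=1: C(9,1)·!8 = 9·14833 = 133497
  i=2: C(9,2)·!7 = 36·1854 = 66744
  i=3: C(9,3)·!6 = 84·265 = 22260
  i=4: C(9,4)·!5 = 126·44 = 5544
  i=5: C(9,5)·!4 = 126·9 = 1134
  i=6: C(9,6)·!3 = 84·2 = 168
  i=7: C(9,7)·!2 = 36·1 = 36
Total = 362879.

362879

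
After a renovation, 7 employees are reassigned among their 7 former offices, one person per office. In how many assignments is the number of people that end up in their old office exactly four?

70

Pick the 4 fixed positions: C(7,4) = 35 ways.
The remaining 3 must be deranged: !3 = 2.
Total: 35 × 2 = 70.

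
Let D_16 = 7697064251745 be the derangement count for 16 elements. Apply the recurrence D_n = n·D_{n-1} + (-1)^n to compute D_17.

D_17 = 17·7697064251745 - 1 = 130850092279664.

130850092279664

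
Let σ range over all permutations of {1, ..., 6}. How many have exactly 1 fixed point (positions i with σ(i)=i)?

Pick the single fixed position: C(6,1) = 6 ways.
The remaining 5 must be deranged: !5 = 44.
Total: 6 × 44 = 264.

264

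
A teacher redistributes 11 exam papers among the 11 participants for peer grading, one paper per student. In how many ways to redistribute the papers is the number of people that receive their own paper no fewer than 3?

# with exactly i fixed is C(11,i)·!(11-i); sum over i=3..11:
  i=3: C(11,3)·!8 = 165·14833 = 2447445
  i=4: C(11,4)·!7 = 330·1854 = 611820
  i=5: C(11,5)·!6 = 462·265 = 122430
  i=6: C(11,6)·!5 = 462·44 = 20328
  i=7: C(11,7)·!4 = 330·9 = 2970
  i=8: C(11,8)·!3 = 165·2 = 330
  i=9: C(11,9)·!2 = 55·1 = 55
  i=10: C(11,10)·!1 = 11·0 = 0
  i=11: C(11,11)·!0 = 1·1 = 1
Total = 3205379.

3205379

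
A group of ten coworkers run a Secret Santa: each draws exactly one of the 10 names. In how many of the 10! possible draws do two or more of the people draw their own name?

958879

Sum C(10,i)·!(10-i) for i = 2..10:
  i=2: C(10,2)·!8 = 45·14833 = 667485
  i=3: C(10,3)·!7 = 120·1854 = 222480
  i=4: C(10,4)·!6 = 210·265 = 55650
  i=5: C(10,5)·!5 = 252·44 = 11088
  i=6: C(10,6)·!4 = 210·9 = 1890
  i=7: C(10,7)·!3 = 120·2 = 240
  i=8: C(10,8)·!2 = 45·1 = 45
  i=9: C(10,9)·!1 = 10·0 = 0
  i=10: C(10,10)·!0 = 1·1 = 1
Total = 958879.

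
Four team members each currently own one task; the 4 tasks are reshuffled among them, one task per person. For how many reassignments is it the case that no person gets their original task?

9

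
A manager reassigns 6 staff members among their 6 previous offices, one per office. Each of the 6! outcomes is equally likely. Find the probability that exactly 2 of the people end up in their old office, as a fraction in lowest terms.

3/16

Favorable outcomes: C(6,2)·!4 = 15·9 = 135.
Total outcomes: 6! = 720.
Probability = 135/720 = 3/16.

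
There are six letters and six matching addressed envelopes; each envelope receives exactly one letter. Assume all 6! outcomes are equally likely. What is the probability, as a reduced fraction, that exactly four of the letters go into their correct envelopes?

1/48

Favorable outcomes: C(6,4)·!2 = 15·1 = 15.
Total outcomes: 6! = 720.
Probability = 15/720 = 1/48.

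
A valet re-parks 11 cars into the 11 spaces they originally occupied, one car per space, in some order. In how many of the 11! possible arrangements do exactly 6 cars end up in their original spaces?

Pick the 6 fixed positions: C(11,6) = 462 ways.
The other 5 form a derangement: !5 = 44.
Total: 462 × 44 = 20328.

20328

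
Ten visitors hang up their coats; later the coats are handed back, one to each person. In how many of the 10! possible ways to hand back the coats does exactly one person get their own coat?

Pick the single fixed position: C(10,1) = 10 ways.
The other 9 form a derangement: !9 = 133496.
Total: 10 × 133496 = 1334960.

1334960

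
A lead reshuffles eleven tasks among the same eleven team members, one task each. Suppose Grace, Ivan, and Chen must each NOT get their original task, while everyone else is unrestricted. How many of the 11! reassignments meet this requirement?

30078720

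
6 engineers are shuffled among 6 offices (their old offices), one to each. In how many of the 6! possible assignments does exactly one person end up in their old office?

264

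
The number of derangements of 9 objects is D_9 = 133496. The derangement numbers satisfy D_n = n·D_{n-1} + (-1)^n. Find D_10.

1334961

D_10 = 10·133496 + 1 = 1334961.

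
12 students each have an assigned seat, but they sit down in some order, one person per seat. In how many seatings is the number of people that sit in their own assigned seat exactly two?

88107426

Choose which 2 of the 12 are fixed: C(12,2) = 66.
The remaining 10 must be deranged: !10 = 1334961.
Total: 66 × 1334961 = 88107426.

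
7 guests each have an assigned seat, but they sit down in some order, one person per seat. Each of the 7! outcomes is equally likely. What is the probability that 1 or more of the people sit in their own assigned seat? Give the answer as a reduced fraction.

177/280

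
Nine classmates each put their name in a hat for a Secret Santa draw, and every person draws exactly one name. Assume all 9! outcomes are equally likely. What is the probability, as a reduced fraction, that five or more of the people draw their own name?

1339/362880

Favorable outcomes: Σ_{i≥5} C(9,i)·!(9-i) = 126·9 + 84·2 + 36·1 + 9·0 + 1·1 = 1339.
Total outcomes: 9! = 362880.
Probability = 1339/362880 = 1339/362880.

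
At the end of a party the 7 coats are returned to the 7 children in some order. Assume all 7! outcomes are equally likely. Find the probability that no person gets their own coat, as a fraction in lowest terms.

103/280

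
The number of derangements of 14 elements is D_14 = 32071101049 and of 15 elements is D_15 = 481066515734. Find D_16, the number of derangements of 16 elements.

D_16 = (16-1)·(D_15 + D_14) = 15·(481066515734 + 32071101049) = 15·513137616783 = 7697064251745.

7697064251745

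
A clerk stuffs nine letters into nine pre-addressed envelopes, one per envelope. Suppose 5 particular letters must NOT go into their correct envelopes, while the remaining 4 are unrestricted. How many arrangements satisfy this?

205056

Let A_j be the event that the j-th constrained one is fixed. By inclusion-exclusion over the 5 events:
Σ_{j=0}^{5} (-1)^j C(5,j)(9-j)!
= C(5,0)·9! - C(5,1)·8! + C(5,2)·7! - C(5,3)·6! + C(5,4)·5! - C(5,5)·4!
= 362880 - 201600 + 50400 - 7200 + 600 - 24
= 205056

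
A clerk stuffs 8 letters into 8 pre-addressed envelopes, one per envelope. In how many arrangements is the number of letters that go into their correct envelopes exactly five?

112

Pick the 5 fixed positions: C(8,5) = 56 ways.
The remaining 3 must be deranged: !3 = 2.
Total: 56 × 2 = 112.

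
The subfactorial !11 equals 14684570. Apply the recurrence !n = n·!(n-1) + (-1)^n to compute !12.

!12 = 12·14684570 + 1 = 176214841.

176214841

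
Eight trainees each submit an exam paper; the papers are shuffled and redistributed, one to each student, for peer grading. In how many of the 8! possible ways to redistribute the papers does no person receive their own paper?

!8 = 8! · Σ_{k=0}^{8} (-1)^k/k!
= 8! - 8!/1! + 8!/2! - 8!/3! + 8!/4! - 8!/5! + 8!/6! - 8!/7! + 8!/8!
= 40320 - 40320 + 20160 - 6720 + 1680 - 336 + 56 - 8 + 1
= 14833

14833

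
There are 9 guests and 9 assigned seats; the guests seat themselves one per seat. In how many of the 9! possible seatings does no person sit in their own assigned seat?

!9 = 9! · Σ_{k=0}^{9} (-1)^k/k!
= 9! - 9!/1! + 9!/2! - 9!/3! + 9!/4! - 9!/5! + 9!/6! - 9!/7! + 9!/8! - 9!/9!
= 362880 - 362880 + 181440 - 60480 + 15120 - 3024 + 504 - 72 + 9 - 1
= 133496

133496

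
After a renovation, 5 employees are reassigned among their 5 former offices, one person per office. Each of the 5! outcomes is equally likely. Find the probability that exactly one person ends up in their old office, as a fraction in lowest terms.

3/8

Favorable outcomes: C(5,1)·!4 = 5·9 = 45.
Total outcomes: 5! = 120.
Probability = 45/120 = 3/8.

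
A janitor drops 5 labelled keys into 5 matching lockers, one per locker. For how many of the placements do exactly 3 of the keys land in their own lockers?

Choose which 3 of the 5 are fixed: C(5,3) = 10.
The other 2 form a derangement: !2 = 1.
Total: 10 × 1 = 10.

10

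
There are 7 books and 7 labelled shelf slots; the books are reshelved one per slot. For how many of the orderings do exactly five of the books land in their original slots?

21

Pick the 5 fixed positions: C(7,5) = 21 ways.
The other 2 form a derangement: !2 = 1.
Total: 21 × 1 = 21.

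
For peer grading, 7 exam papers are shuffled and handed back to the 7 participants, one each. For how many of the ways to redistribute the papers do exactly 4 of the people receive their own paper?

70

Choose which 4 of the 7 are fixed: C(7,4) = 35.
The other 3 form a derangement: !3 = 2.
Total: 35 × 2 = 70.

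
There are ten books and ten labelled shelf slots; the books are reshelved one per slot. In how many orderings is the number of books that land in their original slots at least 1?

2293839

# with exactly i fixed is C(10,i)·!(10-i); sum over i=1..10:
  i=1: C(10,1)·!9 = 10·133496 = 1334960
  i=2: C(10,2)·!8 = 45·14833 = 667485
  i=3: C(10,3)·!7 = 120·1854 = 222480
  i=4: C(10,4)·!6 = 210·265 = 55650
  i=5: C(10,5)·!5 = 252·44 = 11088
  i=6: C(10,6)·!4 = 210·9 = 1890
  i=7: C(10,7)·!3 = 120·2 = 240
  i=8: C(10,8)·!2 = 45·1 = 45
  i=9: C(10,9)·!1 = 10·0 = 0
  i=10: C(10,10)·!0 = 1·1 = 1
Total = 2293839.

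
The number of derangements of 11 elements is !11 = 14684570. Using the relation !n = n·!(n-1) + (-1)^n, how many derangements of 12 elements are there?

176214841

!12 = 12·14684570 + 1 = 176214841.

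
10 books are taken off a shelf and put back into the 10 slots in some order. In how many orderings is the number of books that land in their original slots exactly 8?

45

Pick the 8 fixed positions: C(10,8) = 45 ways.
The other 2 form a derangement: !2 = 1.
Total: 45 × 1 = 45.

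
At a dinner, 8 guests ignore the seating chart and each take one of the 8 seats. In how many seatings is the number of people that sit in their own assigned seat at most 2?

# with exactly i fixed is C(8,i)·!(8-i); sum over i=0..2:
  i=0: C(8,0)·!8 = 1·14833 = 14833
  i=1: C(8,1)·!7 = 8·1854 = 14832
  i=2: C(8,2)·!6 = 28·265 = 7420
Total = 37085.

37085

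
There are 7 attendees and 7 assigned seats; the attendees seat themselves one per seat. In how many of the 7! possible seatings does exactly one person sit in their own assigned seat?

1855

Pick the single fixed position: C(7,1) = 7 ways.
The remaining 6 must be deranged: !6 = 265.
Total: 7 × 265 = 1855.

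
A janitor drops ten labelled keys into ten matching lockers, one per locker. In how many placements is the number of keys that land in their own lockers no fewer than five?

13264

Sum C(10,i)·!(10-i) for i = 5..10:
  i=5: C(10,5)·!5 = 252·44 = 11088
  i=6: C(10,6)·!4 = 210·9 = 1890
  i=7: C(10,7)·!3 = 120·2 = 240
  i=8: C(10,8)·!2 = 45·1 = 45
  i=9: C(10,9)·!1 = 10·0 = 0
  i=10: C(10,10)·!0 = 1·1 = 1
Total = 13264.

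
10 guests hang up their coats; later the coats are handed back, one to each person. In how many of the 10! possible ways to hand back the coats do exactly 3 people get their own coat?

222480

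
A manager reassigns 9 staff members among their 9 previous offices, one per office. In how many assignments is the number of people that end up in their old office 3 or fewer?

355997

# with exactly i fixed is C(9,i)·!(9-i); sum over i=0..3:
  i=0: C(9,0)·!9 = 1·133496 = 133496
  i=1: C(9,1)·!8 = 9·14833 = 133497
  i=2: C(9,2)·!7 = 36·1854 = 66744
  i=3: C(9,3)·!6 = 84·265 = 22260
Total = 355997.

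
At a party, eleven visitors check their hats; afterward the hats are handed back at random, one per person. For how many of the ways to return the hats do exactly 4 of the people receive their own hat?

611820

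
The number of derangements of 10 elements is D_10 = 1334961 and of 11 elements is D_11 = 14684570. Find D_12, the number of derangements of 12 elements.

176214841

D_12 = (12-1)·(D_11 + D_10) = 11·(14684570 + 1334961) = 11·16019531 = 176214841.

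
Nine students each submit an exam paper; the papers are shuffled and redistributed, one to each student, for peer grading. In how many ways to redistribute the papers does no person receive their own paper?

133496

Use !n = (n-1)(!(n-1) + !(n-2)).
!9 = 8·(14833 + 1854) = 8·16687 = 133496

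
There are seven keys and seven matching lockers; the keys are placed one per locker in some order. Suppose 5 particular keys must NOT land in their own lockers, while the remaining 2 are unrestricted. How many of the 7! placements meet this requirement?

2428

Inclusion-exclusion on the 5 forbidden self-matches:
Σ_{j=0}^{5} (-1)^j C(5,j)(7-j)!
= C(5,0)·7! - C(5,1)·6! + C(5,2)·5! - C(5,3)·4! + C(5,4)·3! - C(5,5)·2!
= 5040 - 3600 + 1200 - 240 + 30 - 2
= 2428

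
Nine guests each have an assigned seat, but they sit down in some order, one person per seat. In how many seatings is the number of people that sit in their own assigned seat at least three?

29143

# with exactly i fixed is C(9,i)·!(9-i); sum over i=3..9:
  i=3: C(9,3)·!6 = 84·265 = 22260
  i=4: C(9,4)·!5 = 126·44 = 5544
  i=5: C(9,5)·!4 = 126·9 = 1134
  i=6: C(9,6)·!3 = 84·2 = 168
  i=7: C(9,7)·!2 = 36·1 = 36
  i=8: C(9,8)·!1 = 9·0 = 0
  i=9: C(9,9)·!0 = 1·1 = 1
Total = 29143.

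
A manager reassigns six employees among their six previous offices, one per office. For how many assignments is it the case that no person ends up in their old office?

265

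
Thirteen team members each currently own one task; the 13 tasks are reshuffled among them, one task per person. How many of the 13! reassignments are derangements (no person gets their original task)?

2290792932

Use !n = (n-1)(!(n-1) + !(n-2)).
!13 = 12·(176214841 + 14684570) = 12·190899411 = 2290792932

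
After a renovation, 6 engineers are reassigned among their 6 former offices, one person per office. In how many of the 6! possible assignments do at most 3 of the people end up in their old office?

704

# with exactly i fixed is C(6,i)·!(6-i); sum over i=0..3:
  i=0: C(6,0)·!6 = 1·265 = 265
  i=1: C(6,1)·!5 = 6·44 = 264
  i=2: C(6,2)·!4 = 15·9 = 135
  i=3: C(6,3)·!3 = 20·2 = 40
Total = 704.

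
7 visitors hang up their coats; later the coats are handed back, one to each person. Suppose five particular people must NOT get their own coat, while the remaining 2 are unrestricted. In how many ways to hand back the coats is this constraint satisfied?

2428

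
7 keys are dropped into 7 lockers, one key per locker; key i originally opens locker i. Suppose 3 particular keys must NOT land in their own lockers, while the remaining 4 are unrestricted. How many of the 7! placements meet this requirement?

Inclusion-exclusion on the 3 forbidden self-matches:
Σ_{j=0}^{3} (-1)^j C(3,j)(7-j)!
= C(3,0)·7! - C(3,1)·6! + C(3,2)·5! - C(3,3)·4!
= 5040 - 2160 + 360 - 24
= 3216

3216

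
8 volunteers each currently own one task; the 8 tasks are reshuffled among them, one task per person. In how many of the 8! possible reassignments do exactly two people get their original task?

Choose which 2 of the 8 are fixed: C(8,2) = 28.
The other 6 form a derangement: !6 = 265.
Total: 28 × 265 = 7420.

7420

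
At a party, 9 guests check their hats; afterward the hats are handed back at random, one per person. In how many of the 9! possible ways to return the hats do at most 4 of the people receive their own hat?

# with exactly i fixed is C(9,i)·!(9-i); sum over i=0..4:
  i=0: C(9,0)·!9 = 1·133496 = 133496
  i=1: C(9,1)·!8 = 9·14833 = 133497
  i=2: C(9,2)·!7 = 36·1854 = 66744
  i=3: C(9,3)·!6 = 84·265 = 22260
  i=4: C(9,4)·!5 = 126·44 = 5544
Total = 361541.

361541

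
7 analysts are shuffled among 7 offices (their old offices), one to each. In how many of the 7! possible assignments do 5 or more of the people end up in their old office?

# with exactly i fixed is C(7,i)·!(7-i); sum over i=5..7:
  i=5: C(7,5)·!2 = 21·1 = 21
  i=6: C(7,6)·!1 = 7·0 = 0
  i=7: C(7,7)·!0 = 1·1 = 1
Total = 22.

22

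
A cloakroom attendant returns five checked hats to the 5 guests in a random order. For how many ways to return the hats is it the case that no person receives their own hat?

44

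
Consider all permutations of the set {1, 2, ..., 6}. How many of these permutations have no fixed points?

!6 is the nearest integer to 6!/e.
6! = 720, and 720/e ≈ 264.87, so !6 = 265.

265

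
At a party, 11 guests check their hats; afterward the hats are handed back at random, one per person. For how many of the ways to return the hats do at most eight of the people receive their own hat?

39916744

# with exactly i fixed is C(11,i)·!(11-i); sum over i=0..8:
  i=0: C(11,0)·!11 = 1·14684570 = 14684570
  i=1: C(11,1)·!10 = 11·1334961 = 14684571
  i=2: C(11,2)·!9 = 55·133496 = 7342280
  i=3: C(11,3)·!8 = 165·14833 = 2447445
  i=4: C(11,4)·!7 = 330·1854 = 611820
  i=5: C(11,5)·!6 = 462·265 = 122430
  i=6: C(11,6)·!5 = 462·44 = 20328
  i=7: C(11,7)·!4 = 330·9 = 2970
  i=8: C(11,8)·!3 = 165·2 = 330
Total = 39916744.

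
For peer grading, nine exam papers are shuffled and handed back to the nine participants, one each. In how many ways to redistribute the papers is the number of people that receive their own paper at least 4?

# with exactly i fixed is C(9,i)·!(9-i); sum over i=4..9:
  i=4: C(9,4)·!5 = 126·44 = 5544
  i=5: C(9,5)·!4 = 126·9 = 1134
  i=6: C(9,6)·!3 = 84·2 = 168
  i=7: C(9,7)·!2 = 36·1 = 36
  i=8: C(9,8)·!1 = 9·0 = 0
  i=9: C(9,9)·!0 = 1·1 = 1
Total = 6883.

6883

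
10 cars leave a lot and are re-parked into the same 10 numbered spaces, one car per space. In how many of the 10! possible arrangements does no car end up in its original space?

1334961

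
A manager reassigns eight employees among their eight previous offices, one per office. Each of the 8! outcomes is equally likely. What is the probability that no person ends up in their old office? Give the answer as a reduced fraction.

2119/5760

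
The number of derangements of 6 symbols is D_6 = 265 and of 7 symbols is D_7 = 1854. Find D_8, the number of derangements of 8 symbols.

14833

D_8 = (8-1)·(D_7 + D_6) = 7·(1854 + 265) = 7·2119 = 14833.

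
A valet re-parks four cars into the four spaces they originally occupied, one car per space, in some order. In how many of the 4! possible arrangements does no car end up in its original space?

The number of derangements of 4 is !4 = Σ_{k=0}^{4} (-1)^k·4!/k!
= 4! - 4!/1! + 4!/2! - 4!/3! + 4!/4!
= 24 - 24 + 12 - 4 + 1
= 9

9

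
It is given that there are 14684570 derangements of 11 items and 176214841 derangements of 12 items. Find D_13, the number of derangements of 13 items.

2290792932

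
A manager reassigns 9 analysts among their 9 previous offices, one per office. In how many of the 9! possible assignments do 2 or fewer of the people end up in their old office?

Sum C(9,i)·!(9-i) for i = 0..2:
  i=0: C(9,0)·!9 = 1·133496 = 133496
  i=1: C(9,1)·!8 = 9·14833 = 133497
  i=2: C(9,2)·!7 = 36·1854 = 66744
Total = 333737.

333737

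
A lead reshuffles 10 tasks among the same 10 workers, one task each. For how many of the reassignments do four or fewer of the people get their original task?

3615536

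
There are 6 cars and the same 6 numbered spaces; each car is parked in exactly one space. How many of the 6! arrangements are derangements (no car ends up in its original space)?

By inclusion-exclusion, !6 = Σ (-1)^k · 6!/k! for k=0..6
= 6! - 6!/1! + 6!/2! - 6!/3! + 6!/4! - 6!/5! + 6!/6!
= 720 - 720 + 360 - 120 + 30 - 6 + 1
= 265

265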